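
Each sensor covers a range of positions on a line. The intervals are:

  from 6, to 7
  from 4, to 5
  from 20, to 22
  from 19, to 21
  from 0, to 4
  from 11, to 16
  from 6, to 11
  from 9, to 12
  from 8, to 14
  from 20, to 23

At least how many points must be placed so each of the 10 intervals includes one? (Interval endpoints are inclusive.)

4

By right end: [0,4]  [4,5]  [6,7]  [6,11]  [9,12]  [8,14]  [11,16]  [19,21]  [20,22]  [20,23]
[0,4] uncovered → point at 4; [6,7] uncovered → point at 7; [9,12] uncovered → point at 12; [19,21] uncovered → point at 21.
Points: 4, 7, 12, 21 (4 total).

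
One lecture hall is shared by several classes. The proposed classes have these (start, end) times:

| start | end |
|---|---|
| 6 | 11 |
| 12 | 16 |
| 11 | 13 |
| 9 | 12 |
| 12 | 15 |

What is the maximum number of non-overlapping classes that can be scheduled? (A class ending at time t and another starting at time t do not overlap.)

2

Greedy by earliest finish: after sorting by end time, pick each interval compatible with the last pick.
By end time: (6,11), (9,12), (11,13), (12,15), (12,16).
Pick (6,11); next start ≥ 11 → (11,13).
Selected 2 classes.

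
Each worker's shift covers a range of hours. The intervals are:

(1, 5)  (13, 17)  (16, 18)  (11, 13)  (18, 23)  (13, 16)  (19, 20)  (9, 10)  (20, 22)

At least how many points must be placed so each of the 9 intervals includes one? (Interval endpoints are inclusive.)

5

Sorted: [1,5] [9,10] [11,13] [13,16] [13,17] [16,18] [19,20] [20,22] [18,23]
{[1,5]} hit by 5; {[9,10]} hit by 10; {[11,13],[13,16],[13,17]} hit by 13; {[16,18]} hit by 18; {[19,20],[20,22],[18,23]} hit by 20.
Points: 5, 10, 13, 18, 20 (5 total).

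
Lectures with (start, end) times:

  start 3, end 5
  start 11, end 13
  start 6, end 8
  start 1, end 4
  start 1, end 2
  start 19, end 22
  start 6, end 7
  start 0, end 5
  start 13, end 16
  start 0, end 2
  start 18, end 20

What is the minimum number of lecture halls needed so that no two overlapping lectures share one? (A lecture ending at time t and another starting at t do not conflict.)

starts: [0, 0, 1, 1, 3, 6, 6, 11, 13, 18, 19]
ends:   [2, 2, 4, 5, 5, 7, 8, 13, 16, 20, 22]
s0→1 s0→2 s1→3 s1→4  — peak 4.

4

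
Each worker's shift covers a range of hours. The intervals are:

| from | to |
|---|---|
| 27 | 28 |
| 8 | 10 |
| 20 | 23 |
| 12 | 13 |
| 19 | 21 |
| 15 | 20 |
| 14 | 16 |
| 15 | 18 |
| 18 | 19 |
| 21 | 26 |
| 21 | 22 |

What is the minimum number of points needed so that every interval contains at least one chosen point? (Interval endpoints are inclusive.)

Process intervals by earliest right end; each time one isn't hit yet, stab at its right endpoint.
By right end: [8,10]  [12,13]  [14,16]  [15,18]  [18,19]  [15,20]  [19,21]  [21,22]  [20,23]  [21,26]  [27,28]
[8,10] uncovered → point at 10; [12,13] uncovered → point at 13; [14,16] uncovered → point at 16; [18,19] uncovered → point at 19; [21,22] uncovered → point at 22; [27,28] uncovered → point at 28.
Points: 10, 13, 16, 19, 22, 28 (6 total).

6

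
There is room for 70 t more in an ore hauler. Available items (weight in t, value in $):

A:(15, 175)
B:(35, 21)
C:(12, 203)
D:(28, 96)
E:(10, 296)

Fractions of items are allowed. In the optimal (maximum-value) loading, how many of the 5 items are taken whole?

4

Sort by value per unit weight and fill in that order.
Ratios (sorted): E 29.60, C 16.92, A 11.67, D 3.43, B 0.60
take E (10 @ 296); take C (12 @ 203); take A (15 @ 175); take D (28 @ 96); take 5/35 of B → 3.00. Capacity used 70/70.
4 item(s) taken whole; one partial (take 5/35 of B).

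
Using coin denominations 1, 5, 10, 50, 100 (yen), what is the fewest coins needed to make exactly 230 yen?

5

230 − 2×100→30 − 3×10→0
Total coins = 2 + 3 = 5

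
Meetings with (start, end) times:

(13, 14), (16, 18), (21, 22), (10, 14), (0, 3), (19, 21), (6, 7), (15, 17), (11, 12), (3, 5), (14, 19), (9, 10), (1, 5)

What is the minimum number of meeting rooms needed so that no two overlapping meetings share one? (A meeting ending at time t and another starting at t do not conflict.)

3

starts: [0, 1, 3, 6, 9, 10, 11, 13, 14, 15, 16, 19, 21]
ends:   [3, 5, 5, 7, 10, 12, 14, 14, 17, 18, 19, 21, 22]
s0→1 s1→2 e3→1 s3→2 e5→1 e5→0 s6→1 e7→0 s9→1 e10→0 s10→1 s11→2 e12→1 s13→2 e14→1 e14→0 s14→1 s15→2 s16→3  — peak 3.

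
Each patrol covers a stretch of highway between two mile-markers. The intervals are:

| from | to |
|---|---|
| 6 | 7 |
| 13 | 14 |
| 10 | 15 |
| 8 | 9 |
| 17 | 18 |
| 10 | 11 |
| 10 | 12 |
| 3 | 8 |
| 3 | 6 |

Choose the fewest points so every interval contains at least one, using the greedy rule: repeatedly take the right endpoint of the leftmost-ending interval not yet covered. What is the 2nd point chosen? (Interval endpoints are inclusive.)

Sort by right endpoint; whenever an interval is uncovered, place a point at its right end.
By right end: [3,6]  [6,7]  [3,8]  [8,9]  [10,11]  [10,12]  [13,14]  [10,15]  [17,18]
[3,6] uncovered → point at 6; [8,9] uncovered → point at 9; [10,11] uncovered → point at 11; [13,14] uncovered → point at 14; [17,18] uncovered → point at 18.
Points: 6, 9, 11, 14, 18 (5 total).

9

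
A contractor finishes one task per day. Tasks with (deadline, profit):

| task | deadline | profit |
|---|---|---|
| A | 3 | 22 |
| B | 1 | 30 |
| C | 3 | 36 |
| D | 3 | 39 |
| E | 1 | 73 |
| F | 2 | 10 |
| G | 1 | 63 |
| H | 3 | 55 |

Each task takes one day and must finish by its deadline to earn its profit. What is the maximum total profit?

Take jobs in profit order; each goes to the latest open slot no later than its deadline.
Profit order: E=73 G=63 H=55 D=39 C=36 B=30 A=22 F=10
Assign: E→slot 1, G skipped, H→slot 3, D→slot 2, C skipped, B skipped, A skipped, F skipped.
Slots: [1:E] [2:D] [3:H]
Profit = 73 + 39 + 55 = 167

167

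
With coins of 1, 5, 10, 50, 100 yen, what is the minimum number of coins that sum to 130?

130 − 1×100→30 − 3×10→0
Total coins = 1 + 3 = 4

4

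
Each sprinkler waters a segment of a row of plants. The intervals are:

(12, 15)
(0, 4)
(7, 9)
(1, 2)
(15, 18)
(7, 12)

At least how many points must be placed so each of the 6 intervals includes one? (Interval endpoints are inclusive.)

3

By right end: [1,2]  [0,4]  [7,9]  [7,12]  [12,15]  [15,18]
[1,2] uncovered → point at 2; [7,9] uncovered → point at 9; [12,15] uncovered → point at 15.
Points: 2, 9, 15 (3 total).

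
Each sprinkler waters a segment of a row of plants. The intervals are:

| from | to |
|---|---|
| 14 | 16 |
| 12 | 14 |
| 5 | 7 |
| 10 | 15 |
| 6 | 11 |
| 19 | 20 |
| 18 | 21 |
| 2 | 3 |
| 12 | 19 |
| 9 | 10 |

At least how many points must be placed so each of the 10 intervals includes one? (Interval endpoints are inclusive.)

Process intervals by earliest right end; each time one isn't hit yet, stab at its right endpoint.
By right end: [2,3]  [5,7]  [9,10]  [6,11]  [12,14]  [10,15]  [14,16]  [12,19]  [19,20]  [18,21]
[2,3] uncovered → point at 3; [5,7] uncovered → point at 7; [9,10] uncovered → point at 10; [12,14] uncovered → point at 14; [19,20] uncovered → point at 20.
Points: 3, 7, 10, 14, 20 (5 total).

5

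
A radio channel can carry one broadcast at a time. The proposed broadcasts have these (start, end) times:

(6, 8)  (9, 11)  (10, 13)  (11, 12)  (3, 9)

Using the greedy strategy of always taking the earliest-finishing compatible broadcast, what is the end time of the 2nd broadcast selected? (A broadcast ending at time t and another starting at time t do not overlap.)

11

Greedy by earliest finish: after sorting by end time, pick each interval compatible with the last pick.
By end time: (6,8), (3,9), (9,11), (11,12), (10,13).
Pick (6,8); next start ≥ 8 → (9,11); next start ≥ 11 → (11,12).
Selected: (6,8) (9,11) (11,12)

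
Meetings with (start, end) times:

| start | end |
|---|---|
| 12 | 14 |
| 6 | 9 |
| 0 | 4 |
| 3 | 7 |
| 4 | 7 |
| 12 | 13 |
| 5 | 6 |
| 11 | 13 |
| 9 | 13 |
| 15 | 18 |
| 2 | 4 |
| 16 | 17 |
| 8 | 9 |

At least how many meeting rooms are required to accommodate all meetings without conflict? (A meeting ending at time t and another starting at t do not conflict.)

Count concurrent intervals with a sweep; the peak is the room count.
starts: [0, 2, 3, 4, 5, 6, 8, 9, 11, 12, 12, 15, 16]
ends:   [4, 4, 6, 7, 7, 9, 9, 13, 13, 13, 14, 17, 18]
s0→1 s2→2 s3→3 e4→2 e4→1 s4→2 s5→3 e6→2 s6→3 e7→2 e7→1 s8→2 e9→1 e9→0 s9→1 s11→2 s12→3 s12→4  — peak 4.

4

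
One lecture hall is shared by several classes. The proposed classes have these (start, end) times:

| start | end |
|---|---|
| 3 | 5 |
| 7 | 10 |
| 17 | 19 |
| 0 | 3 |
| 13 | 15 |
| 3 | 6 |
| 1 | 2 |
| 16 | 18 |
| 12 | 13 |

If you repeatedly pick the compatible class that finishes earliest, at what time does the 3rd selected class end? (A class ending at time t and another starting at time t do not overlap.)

10

By end time: (1,2), (0,3), (3,5), (3,6), (7,10), (12,13), (13,15), (16,18), (17,19).
Pick (1,2); next start ≥ 2 → (3,5); next start ≥ 5 → (7,10); next start ≥ 10 → (12,13); next start ≥ 13 → (13,15); next start ≥ 15 → (16,18).
Selected: (1,2) (3,5) (7,10) (12,13) (13,15) (16,18)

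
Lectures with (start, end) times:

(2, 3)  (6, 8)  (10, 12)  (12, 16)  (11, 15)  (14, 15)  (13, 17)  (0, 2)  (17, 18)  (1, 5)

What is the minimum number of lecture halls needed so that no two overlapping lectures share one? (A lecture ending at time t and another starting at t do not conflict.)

Count concurrent intervals with a sweep; the peak is the room count.
Events (time:±→running): 0:+→1 1:+→2 2:-→1 2:+→2 3:-→1 5:-→0 6:+→1 8:-→0 10:+→1 11:+→2 12:-→1 12:+→2 13:+→3 14:+→4 … peak 4.

4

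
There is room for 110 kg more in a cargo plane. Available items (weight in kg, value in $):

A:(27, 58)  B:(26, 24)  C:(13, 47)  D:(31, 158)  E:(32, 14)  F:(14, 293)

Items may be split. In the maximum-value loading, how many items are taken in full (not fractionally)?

Ratios (sorted): F 20.93, D 5.10, C 3.62, A 2.15, B 0.92, E 0.44
take F (14 @ 293); take D (31 @ 158); take C (13 @ 47); take A (27 @ 58); take 25/26 of B → 23.08. Capacity used 110/110.
4 item(s) taken whole; one partial (take 25/26 of B).

4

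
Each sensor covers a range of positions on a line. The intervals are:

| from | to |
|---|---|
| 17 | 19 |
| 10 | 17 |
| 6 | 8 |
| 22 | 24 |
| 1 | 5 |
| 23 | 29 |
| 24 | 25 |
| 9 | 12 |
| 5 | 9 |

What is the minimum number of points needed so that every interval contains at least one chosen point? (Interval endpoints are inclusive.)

Sort by right endpoint; whenever an interval is uncovered, place a point at its right end.
By right end: [1,5]  [6,8]  [5,9]  [9,12]  [10,17]  [17,19]  [22,24]  [24,25]  [23,29]
[1,5] uncovered → point at 5; [6,8] uncovered → point at 8; [9,12] uncovered → point at 12; [17,19] uncovered → point at 19; [22,24] uncovered → point at 24.
Points: 5, 8, 12, 19, 24 (5 total).

5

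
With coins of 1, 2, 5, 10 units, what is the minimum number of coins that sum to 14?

3

14 = 1×10 + 2×2
Total coins = 1 + 2 = 3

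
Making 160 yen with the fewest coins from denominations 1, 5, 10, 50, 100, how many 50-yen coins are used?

Greedy: take as many of the largest coin as possible, then repeat with the remainder.
160 = 1×100 + 1×50 + 1×10
Count of 50: 1

1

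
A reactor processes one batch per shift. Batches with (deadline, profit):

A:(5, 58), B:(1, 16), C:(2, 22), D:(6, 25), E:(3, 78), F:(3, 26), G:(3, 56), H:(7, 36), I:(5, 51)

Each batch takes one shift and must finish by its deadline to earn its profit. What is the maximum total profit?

330

Take jobs in profit order; each goes to the latest open slot no later than its deadline.
By profit: E(d3,78), A(d5,58), G(d3,56), I(d5,51), H(d7,36), F(d3,26), D(d6,25), C(d2,22), B(d1,16)
E→slot 3; A→slot 5; G→slot 2; I→slot 4; H→slot 7; F→slot 1; D→slot 6; C skipped; B skipped.
Profit = 26 + 56 + 78 + 51 + 58 + 25 + 36 = 330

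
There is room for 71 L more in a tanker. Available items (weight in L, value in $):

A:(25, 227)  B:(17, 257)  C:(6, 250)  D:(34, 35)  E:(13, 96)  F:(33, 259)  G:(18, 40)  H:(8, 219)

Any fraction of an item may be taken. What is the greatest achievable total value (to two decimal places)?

Order: C (250/6=41.67) > H (219/8=27.38) > B (257/17=15.12) > A (227/25=9.08) > F (259/33=7.85) > E (96/13=7.38) > G (40/18=2.22) > D (35/34=1.03)
Fill: take C (6 @ 250) → take H (8 @ 219) → take B (17 @ 257) → take A (25 @ 227) → take 15/33 of F → 117.73; 71/71 used.
Total value = 1070.73

1070.73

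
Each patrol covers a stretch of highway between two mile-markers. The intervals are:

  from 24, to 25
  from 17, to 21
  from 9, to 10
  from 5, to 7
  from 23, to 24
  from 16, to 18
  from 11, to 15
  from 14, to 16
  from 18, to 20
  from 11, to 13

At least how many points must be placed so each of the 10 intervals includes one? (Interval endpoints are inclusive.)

By right end: [5,7]  [9,10]  [11,13]  [11,15]  [14,16]  [16,18]  [18,20]  [17,21]  [23,24]  [24,25]
[5,7] uncovered → point at 7; [9,10] uncovered → point at 10; [11,13] uncovered → point at 13; [14,16] uncovered → point at 16; [18,20] uncovered → point at 20; [23,24] uncovered → point at 24.
Points: 7, 10, 13, 16, 20, 24 (6 total).

6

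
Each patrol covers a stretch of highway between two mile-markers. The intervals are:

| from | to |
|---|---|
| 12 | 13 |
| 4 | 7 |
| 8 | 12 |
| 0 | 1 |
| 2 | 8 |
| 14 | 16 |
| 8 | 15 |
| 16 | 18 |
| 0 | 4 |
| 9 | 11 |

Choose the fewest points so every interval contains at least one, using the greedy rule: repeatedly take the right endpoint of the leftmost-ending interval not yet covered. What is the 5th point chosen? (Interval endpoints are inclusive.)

Sort by right endpoint; whenever an interval is uncovered, place a point at its right end.
By right end: [0,1]  [0,4]  [4,7]  [2,8]  [9,11]  [8,12]  [12,13]  [8,15]  [14,16]  [16,18]
[0,1] uncovered → point at 1; [4,7] uncovered → point at 7; [9,11] uncovered → point at 11; [12,13] uncovered → point at 13; [14,16] uncovered → point at 16.
Points: 1, 7, 11, 13, 16 (5 total).

16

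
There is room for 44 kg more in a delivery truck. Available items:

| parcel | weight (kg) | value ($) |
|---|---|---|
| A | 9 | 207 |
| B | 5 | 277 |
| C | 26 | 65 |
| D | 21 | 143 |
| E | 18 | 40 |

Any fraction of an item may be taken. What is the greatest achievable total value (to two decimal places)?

649.50

Greedy by value/weight ratio, highest first.
Order: B (277/5=55.40) > A (207/9=23.00) > D (143/21=6.81) > C (65/26=2.50) > E (40/18=2.22)
Fill: take B (5 @ 277) → take A (9 @ 207) → take D (21 @ 143) → take 9/26 of C → 22.50; 44/44 used.
Total value = 649.50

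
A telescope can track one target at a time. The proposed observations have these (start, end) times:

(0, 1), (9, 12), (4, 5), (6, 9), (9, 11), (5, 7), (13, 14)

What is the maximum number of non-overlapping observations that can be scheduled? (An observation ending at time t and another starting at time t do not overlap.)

5

Sorted by end: (0,1)  (4,5)  (5,7)  (6,9)  (9,11)  (9,12)  (13,14)
take (0,1); take (4,5); take (5,7); skip (6,9); take (9,11); skip (9,12); take (13,14).
Selected 5 observations.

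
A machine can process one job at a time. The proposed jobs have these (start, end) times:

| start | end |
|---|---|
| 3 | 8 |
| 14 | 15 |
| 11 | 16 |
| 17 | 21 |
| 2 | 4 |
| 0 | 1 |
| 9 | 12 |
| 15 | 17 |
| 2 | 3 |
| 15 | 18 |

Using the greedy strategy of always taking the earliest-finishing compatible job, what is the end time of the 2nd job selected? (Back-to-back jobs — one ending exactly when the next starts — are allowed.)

3

By end time: (0,1), (2,3), (2,4), (3,8), (9,12), (14,15), (11,16), (15,17), (15,18), (17,21).
Pick (0,1); next start ≥ 1 → (2,3); next start ≥ 3 → (3,8); next start ≥ 8 → (9,12); next start ≥ 12 → (14,15); next start ≥ 15 → (15,17); next start ≥ 17 → (17,21).
Selected: (0,1) (2,3) (3,8) (9,12) (14,15) (15,17) (17,21)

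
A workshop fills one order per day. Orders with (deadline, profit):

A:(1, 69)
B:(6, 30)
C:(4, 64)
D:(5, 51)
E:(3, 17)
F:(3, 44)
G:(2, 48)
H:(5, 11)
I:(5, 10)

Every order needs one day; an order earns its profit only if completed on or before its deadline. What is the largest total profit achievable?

Take jobs in profit order; each goes to the latest open slot no later than its deadline.
By profit: A(d1,69), C(d4,64), D(d5,51), G(d2,48), F(d3,44), B(d6,30), E(d3,17), H(d5,11), I(d5,10)
A→slot 1; C→slot 4; D→slot 5; G→slot 2; F→slot 3; B→slot 6; E skipped; H skipped; I skipped.
Profit = 69 + 48 + 44 + 64 + 51 + 30 = 306

306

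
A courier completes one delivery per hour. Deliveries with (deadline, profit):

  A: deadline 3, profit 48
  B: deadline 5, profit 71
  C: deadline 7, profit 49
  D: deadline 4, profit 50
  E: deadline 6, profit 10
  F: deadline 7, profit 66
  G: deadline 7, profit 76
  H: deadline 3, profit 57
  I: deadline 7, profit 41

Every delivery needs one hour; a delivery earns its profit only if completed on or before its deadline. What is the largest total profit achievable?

417

Profit order: G=76 B=71 F=66 H=57 D=50 C=49 A=48 I=41 E=10
Assign: G→slot 7, B→slot 5, F→slot 6, H→slot 3, D→slot 4, C→slot 2, A→slot 1, I skipped, E skipped.
Slots: [1:A] [2:C] [3:H] [4:D] [5:B] [6:F] [7:G]
Profit = 48 + 49 + 57 + 50 + 71 + 66 + 76 = 417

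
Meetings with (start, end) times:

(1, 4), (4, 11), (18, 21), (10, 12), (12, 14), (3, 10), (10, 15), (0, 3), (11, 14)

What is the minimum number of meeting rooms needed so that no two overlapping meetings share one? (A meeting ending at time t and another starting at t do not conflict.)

3

Events (time:±→running): 0:+→1 1:+→2 3:-→1 3:+→2 4:-→1 4:+→2 10:-→1 10:+→2 10:+→3 … peak 3.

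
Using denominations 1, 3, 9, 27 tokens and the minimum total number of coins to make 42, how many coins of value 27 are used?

Greedy: take as many of the largest coin as possible, then repeat with the remainder.
42 = 1×27 + 1×9 + 2×3
Count of 27: 1

1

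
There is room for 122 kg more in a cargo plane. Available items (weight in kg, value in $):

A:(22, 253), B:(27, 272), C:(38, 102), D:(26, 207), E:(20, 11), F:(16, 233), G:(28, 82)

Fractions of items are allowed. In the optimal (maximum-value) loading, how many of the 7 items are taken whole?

Ratios (sorted): F 14.56, A 11.50, B 10.07, D 7.96, G 2.93, C 2.68, E 0.55
take F (16 @ 233); take A (22 @ 253); take B (27 @ 272); take D (26 @ 207); take G (28 @ 82); take 3/38 of C → 8.05. Capacity used 122/122.
5 item(s) taken whole; one partial (take 3/38 of C).

5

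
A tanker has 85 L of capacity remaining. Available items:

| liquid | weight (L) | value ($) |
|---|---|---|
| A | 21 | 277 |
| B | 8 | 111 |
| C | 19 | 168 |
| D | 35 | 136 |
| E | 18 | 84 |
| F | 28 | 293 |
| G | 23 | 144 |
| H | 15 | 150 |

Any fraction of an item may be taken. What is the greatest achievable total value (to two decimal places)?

945.95

Order: B (111/8=13.88) > A (277/21=13.19) > F (293/28=10.46) > H (150/15=10.00) > C (168/19=8.84) > G (144/23=6.26) > E (84/18=4.67) > D (136/35=3.89)
Fill: take B (8 @ 111) → take A (21 @ 277) → take F (28 @ 293) → take H (15 @ 150) → take 13/19 of C → 114.95; 85/85 used.
Total value = 945.95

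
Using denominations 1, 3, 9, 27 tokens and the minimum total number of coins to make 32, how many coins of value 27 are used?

1

Use the largest denomination that fits, subtract, and repeat.
32 = 1×27 + 1×3 + 2×1
Count of 27: 1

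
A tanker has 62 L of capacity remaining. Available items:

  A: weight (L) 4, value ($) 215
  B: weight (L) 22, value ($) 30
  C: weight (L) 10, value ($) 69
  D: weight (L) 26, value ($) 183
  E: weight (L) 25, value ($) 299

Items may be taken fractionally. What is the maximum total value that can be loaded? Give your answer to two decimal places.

Order: A (215/4=53.75) > E (299/25=11.96) > D (183/26=7.04) > C (69/10=6.90) > B (30/22=1.36)
Fill: take A (4 @ 215) → take E (25 @ 299) → take D (26 @ 183) → take 7/10 of C → 48.30; 62/62 used.
Total value = 745.30

745.30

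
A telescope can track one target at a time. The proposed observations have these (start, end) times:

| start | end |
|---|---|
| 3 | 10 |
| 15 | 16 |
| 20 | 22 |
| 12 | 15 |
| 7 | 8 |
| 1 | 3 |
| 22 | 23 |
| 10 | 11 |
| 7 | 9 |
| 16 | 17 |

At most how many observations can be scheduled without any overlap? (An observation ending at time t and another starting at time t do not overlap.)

8

Greedy by earliest finish: after sorting by end time, pick each interval compatible with the last pick.
Sorted by end: (1,3)  (7,8)  (7,9)  (3,10)  (10,11)  (12,15)  (15,16)  (16,17)  (20,22)  (22,23)
take (1,3); take (7,8); take (10,11); take (12,15); take (15,16); take (16,17); take (20,22); take (22,23).
Selected 8 observations.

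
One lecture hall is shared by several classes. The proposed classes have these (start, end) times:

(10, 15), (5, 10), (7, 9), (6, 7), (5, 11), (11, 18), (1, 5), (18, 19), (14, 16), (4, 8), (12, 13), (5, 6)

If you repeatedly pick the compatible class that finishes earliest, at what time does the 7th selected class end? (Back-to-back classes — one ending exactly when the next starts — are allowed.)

19

Greedy by earliest finish: after sorting by end time, pick each interval compatible with the last pick.
By end time: (1,5), (5,6), (6,7), (4,8), (7,9), (5,10), (5,11), (12,13), (10,15), (14,16), (11,18), (18,19).
Pick (1,5); next start ≥ 5 → (5,6); next start ≥ 6 → (6,7); next start ≥ 7 → (7,9); next start ≥ 9 → (12,13); next start ≥ 13 → (14,16); next start ≥ 16 → (18,19).
Selected: (1,5) (5,6) (6,7) (7,9) (12,13) (14,16) (18,19)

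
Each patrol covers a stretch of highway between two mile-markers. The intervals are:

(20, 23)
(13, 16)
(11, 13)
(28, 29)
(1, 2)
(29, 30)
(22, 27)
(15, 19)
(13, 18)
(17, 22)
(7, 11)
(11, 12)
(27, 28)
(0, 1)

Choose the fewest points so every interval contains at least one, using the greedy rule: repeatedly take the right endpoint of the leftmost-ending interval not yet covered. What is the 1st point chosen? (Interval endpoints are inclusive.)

Sort by right endpoint; whenever an interval is uncovered, place a point at its right end.
Sorted: [0,1] [1,2] [7,11] [11,12] [11,13] [13,16] [13,18] [15,19] [17,22] [20,23] [22,27] [27,28] [28,29] [29,30]
{[0,1],[1,2]} hit by 1; {[7,11],[11,12],[11,13]} hit by 11; {[13,16],[13,18],[15,19]} hit by 16; {[17,22],[20,23],[22,27]} hit by 22; {[27,28],[28,29]} hit by 28; {[29,30]} hit by 30.
Points: 1, 11, 16, 22, 28, 30 (6 total).

1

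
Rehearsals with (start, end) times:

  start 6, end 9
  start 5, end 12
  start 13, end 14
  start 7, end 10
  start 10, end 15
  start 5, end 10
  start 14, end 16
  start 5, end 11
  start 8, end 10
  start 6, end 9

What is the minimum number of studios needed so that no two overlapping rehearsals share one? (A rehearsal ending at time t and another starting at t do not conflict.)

The answer is the maximum number of intervals overlapping at any instant.
Events (time:±→running): 5:+→1 5:+→2 5:+→3 6:+→4 6:+→5 7:+→6 8:+→7 … peak 7.

7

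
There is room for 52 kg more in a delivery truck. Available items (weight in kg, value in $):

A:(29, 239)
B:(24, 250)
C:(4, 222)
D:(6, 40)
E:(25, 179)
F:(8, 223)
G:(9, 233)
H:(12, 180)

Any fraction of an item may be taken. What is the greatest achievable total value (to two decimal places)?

1055.92

Greedy by value/weight ratio, highest first.
Ratios (sorted): C 55.50, F 27.88, G 25.89, H 15.00, B 10.42, A 8.24, E 7.16, D 6.67
take C (4 @ 222); take F (8 @ 223); take G (9 @ 233); take H (12 @ 180); take 19/24 of B → 197.92. Capacity used 52/52.
Total value = 1055.92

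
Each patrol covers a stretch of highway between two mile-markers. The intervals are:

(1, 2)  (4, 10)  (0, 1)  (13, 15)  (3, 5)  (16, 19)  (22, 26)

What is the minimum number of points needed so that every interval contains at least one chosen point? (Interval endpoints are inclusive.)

5

Process intervals by earliest right end; each time one isn't hit yet, stab at its right endpoint.
By right end: [0,1]  [1,2]  [3,5]  [4,10]  [13,15]  [16,19]  [22,26]
[0,1] uncovered → point at 1; [3,5] uncovered → point at 5; [13,15] uncovered → point at 15; [16,19] uncovered → point at 19; [22,26] uncovered → point at 26.
Points: 1, 5, 15, 19, 26 (5 total).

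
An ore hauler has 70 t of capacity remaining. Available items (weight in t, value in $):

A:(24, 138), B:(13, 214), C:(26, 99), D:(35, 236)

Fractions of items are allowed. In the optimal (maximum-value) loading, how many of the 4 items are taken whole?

Sort by value per unit weight and fill in that order.
Ratios (sorted): B 16.46, D 6.74, A 5.75, C 3.81
take B (13 @ 214); take D (35 @ 236); take 22/24 of A → 126.50. Capacity used 70/70.
2 item(s) taken whole; one partial (take 22/24 of A).

2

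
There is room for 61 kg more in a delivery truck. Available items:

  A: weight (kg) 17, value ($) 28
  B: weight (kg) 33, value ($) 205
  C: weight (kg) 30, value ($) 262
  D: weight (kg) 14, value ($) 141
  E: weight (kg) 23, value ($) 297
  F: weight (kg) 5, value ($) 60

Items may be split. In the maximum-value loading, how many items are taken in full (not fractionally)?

3

Order: E (297/23=12.91) > F (60/5=12.00) > D (141/14=10.07) > C (262/30=8.73) > B (205/33=6.21) > A (28/17=1.65)
Fill: take E (23 @ 297) → take F (5 @ 60) → take D (14 @ 141) → take 19/30 of C → 165.93; 61/61 used.
3 item(s) taken whole; one partial (take 19/30 of C).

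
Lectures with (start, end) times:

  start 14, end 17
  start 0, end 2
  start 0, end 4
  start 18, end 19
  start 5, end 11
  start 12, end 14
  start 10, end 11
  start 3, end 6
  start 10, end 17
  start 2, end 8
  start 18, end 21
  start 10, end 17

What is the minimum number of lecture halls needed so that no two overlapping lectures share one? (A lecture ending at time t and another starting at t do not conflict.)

4

The answer is the maximum number of intervals overlapping at any instant.
Events (time:±→running): 0:+→1 0:+→2 2:-→1 2:+→2 3:+→3 4:-→2 5:+→3 6:-→2 8:-→1 10:+→2 10:+→3 10:+→4 … peak 4.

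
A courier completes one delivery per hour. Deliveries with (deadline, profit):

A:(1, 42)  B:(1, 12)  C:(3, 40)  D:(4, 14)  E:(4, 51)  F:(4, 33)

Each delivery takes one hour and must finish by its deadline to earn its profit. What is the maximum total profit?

Profit order: E=51 A=42 C=40 F=33 D=14 B=12
Assign: E→slot 4, A→slot 1, C→slot 3, F→slot 2, D skipped, B skipped.
Slots: [1:A] [2:F] [3:C] [4:E]
Profit = 42 + 33 + 40 + 51 = 166

166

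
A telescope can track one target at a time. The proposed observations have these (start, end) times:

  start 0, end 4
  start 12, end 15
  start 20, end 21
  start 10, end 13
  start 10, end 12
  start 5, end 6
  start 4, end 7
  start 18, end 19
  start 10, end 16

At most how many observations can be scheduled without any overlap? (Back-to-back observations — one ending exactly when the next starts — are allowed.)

Greedy by earliest finish: after sorting by end time, pick each interval compatible with the last pick.
By end time: (0,4), (5,6), (4,7), (10,12), (10,13), (12,15), (10,16), (18,19), (20,21).
Pick (0,4); next start ≥ 4 → (5,6); next start ≥ 6 → (10,12); next start ≥ 12 → (12,15); next start ≥ 15 → (18,19); next start ≥ 19 → (20,21).
Selected 6 observations.

6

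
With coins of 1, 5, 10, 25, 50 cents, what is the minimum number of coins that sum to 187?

Use the largest denomination that fits, subtract, and repeat.
187 = 3×50 + 1×25 + 1×10 + 2×1
Total coins = 3 + 1 + 1 + 2 = 7

7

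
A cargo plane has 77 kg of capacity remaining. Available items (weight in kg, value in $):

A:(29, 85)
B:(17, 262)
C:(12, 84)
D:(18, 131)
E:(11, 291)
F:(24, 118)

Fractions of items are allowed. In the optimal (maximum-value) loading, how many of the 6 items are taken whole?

Sort by value per unit weight and fill in that order.
Ratios (sorted): E 26.45, B 15.41, D 7.28, C 7.00, F 4.92, A 2.93
take E (11 @ 291); take B (17 @ 262); take D (18 @ 131); take C (12 @ 84); take 19/24 of F → 93.42. Capacity used 77/77.
4 item(s) taken whole; one partial (take 19/24 of F).

4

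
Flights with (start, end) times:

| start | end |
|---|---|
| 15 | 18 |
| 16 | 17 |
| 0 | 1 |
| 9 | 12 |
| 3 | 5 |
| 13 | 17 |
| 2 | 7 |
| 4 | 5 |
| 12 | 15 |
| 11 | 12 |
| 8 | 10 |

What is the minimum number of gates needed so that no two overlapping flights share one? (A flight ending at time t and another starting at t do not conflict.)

3

The answer is the maximum number of intervals overlapping at any instant.
Events (time:±→running): 0:+→1 1:-→0 2:+→1 3:+→2 4:+→3 … peak 3.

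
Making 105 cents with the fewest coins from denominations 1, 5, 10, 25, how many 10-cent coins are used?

0

Greedy: take as many of the largest coin as possible, then repeat with the remainder.
105 − 4×25→5 − 1×5→0
Count of 10: 0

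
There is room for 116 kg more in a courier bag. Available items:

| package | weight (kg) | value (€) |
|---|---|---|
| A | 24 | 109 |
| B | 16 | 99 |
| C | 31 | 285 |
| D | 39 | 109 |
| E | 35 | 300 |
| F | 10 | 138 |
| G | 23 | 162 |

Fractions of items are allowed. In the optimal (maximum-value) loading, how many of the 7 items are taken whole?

5

Order: F (138/10=13.80) > C (285/31=9.19) > E (300/35=8.57) > G (162/23=7.04) > B (99/16=6.19) > A (109/24=4.54) > D (109/39=2.79)
Fill: take F (10 @ 138) → take C (31 @ 285) → take E (35 @ 300) → take G (23 @ 162) → take B (16 @ 99) → take 1/24 of A → 4.54; 116/116 used.
5 item(s) taken whole; one partial (take 1/24 of A).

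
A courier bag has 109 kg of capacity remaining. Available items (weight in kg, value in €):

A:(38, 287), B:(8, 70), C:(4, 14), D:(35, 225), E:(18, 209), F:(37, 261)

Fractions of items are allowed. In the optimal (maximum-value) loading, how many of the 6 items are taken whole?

Order: E (209/18=11.61) > B (70/8=8.75) > A (287/38=7.55) > F (261/37=7.05) > D (225/35=6.43) > C (14/4=3.50)
Fill: take E (18 @ 209) → take B (8 @ 70) → take A (38 @ 287) → take F (37 @ 261) → take 8/35 of D → 51.43; 109/109 used.
4 item(s) taken whole; one partial (take 8/35 of D).

4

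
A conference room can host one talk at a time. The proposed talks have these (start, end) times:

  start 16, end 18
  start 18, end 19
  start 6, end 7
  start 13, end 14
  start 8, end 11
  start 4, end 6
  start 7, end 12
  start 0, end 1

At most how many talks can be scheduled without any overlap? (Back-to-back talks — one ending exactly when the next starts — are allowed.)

Sort by end time and greedily take each interval whose start is ≥ the last chosen end.
By end time: (0,1), (4,6), (6,7), (8,11), (7,12), (13,14), (16,18), (18,19).
Pick (0,1); next start ≥ 1 → (4,6); next start ≥ 6 → (6,7); next start ≥ 7 → (8,11); next start ≥ 11 → (13,14); next start ≥ 14 → (16,18); next start ≥ 18 → (18,19).
Selected 7 talks.

7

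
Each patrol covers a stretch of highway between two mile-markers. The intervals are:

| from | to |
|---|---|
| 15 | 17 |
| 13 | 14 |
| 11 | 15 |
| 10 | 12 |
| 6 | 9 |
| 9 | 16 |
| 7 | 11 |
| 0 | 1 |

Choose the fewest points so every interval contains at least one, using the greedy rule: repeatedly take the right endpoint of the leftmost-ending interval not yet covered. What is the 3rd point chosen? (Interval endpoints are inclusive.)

12

By right end: [0,1]  [6,9]  [7,11]  [10,12]  [13,14]  [11,15]  [9,16]  [15,17]
[0,1] uncovered → point at 1; [6,9] uncovered → point at 9; [10,12] uncovered → point at 12; [13,14] uncovered → point at 14; [15,17] uncovered → point at 17.
Points: 1, 9, 12, 14, 17 (5 total).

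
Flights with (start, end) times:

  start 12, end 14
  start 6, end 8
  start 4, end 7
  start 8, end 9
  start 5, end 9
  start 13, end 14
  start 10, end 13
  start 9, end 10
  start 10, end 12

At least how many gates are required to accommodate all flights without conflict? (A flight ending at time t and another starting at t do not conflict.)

3

The answer is the maximum number of intervals overlapping at any instant.
Events (time:±→running): 4:+→1 5:+→2 6:+→3 … peak 3.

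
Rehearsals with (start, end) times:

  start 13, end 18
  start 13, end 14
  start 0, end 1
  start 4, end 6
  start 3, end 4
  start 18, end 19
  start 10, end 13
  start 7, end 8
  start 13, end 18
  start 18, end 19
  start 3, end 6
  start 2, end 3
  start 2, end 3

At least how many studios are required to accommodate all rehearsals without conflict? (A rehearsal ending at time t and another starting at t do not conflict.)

3

Count concurrent intervals with a sweep; the peak is the room count.
starts: [0, 2, 2, 3, 3, 4, 7, 10, 13, 13, 13, 18, 18]
ends:   [1, 3, 3, 4, 6, 6, 8, 13, 14, 18, 18, 19, 19]
s0→1 e1→0 s2→1 s2→2 e3→1 e3→0 s3→1 s3→2 e4→1 s4→2 e6→1 e6→0 s7→1 e8→0 s10→1 e13→0 s13→1 s13→2 s13→3  — peak 3.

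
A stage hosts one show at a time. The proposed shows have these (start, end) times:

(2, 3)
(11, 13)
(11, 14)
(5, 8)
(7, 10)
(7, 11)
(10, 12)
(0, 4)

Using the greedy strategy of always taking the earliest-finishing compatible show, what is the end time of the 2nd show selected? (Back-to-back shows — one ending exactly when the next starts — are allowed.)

8

Order by finish time; keep every interval that doesn't clash with the previous kept one.
Sorted by end: (2,3)  (0,4)  (5,8)  (7,10)  (7,11)  (10,12)  (11,13)  (11,14)
take (2,3); take (5,8); skip (7,10); skip (7,11); take (10,12).
Selected: (2,3) (5,8) (10,12)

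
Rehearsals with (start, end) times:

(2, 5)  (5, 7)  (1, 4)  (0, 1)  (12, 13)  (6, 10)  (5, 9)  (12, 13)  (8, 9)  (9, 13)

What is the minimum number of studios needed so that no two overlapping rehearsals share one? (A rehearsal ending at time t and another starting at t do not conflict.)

The answer is the maximum number of intervals overlapping at any instant.
starts: [0, 1, 2, 5, 5, 6, 8, 9, 12, 12]
ends:   [1, 4, 5, 7, 9, 9, 10, 13, 13, 13]
s0→1 e1→0 s1→1 s2→2 e4→1 e5→0 s5→1 s5→2 s6→3  — peak 3.

3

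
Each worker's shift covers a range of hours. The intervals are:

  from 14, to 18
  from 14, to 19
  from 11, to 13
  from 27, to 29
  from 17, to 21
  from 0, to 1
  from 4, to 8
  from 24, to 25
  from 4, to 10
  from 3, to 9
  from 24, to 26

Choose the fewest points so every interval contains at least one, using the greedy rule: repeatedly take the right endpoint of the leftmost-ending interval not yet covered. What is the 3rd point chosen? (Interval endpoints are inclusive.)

Sort by right endpoint; whenever an interval is uncovered, place a point at its right end.
Sorted: [0,1] [4,8] [3,9] [4,10] [11,13] [14,18] [14,19] [17,21] [24,25] [24,26] [27,29]
{[0,1]} hit by 1; {[4,8],[3,9],[4,10]} hit by 8; {[11,13]} hit by 13; {[14,18],[14,19],[17,21]} hit by 18; {[24,25],[24,26]} hit by 25; {[27,29]} hit by 29.
Points: 1, 8, 13, 18, 25, 29 (6 total).

13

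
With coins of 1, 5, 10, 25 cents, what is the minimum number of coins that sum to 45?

3

Greedy: take as many of the largest coin as possible, then repeat with the remainder.
45 − 1×25→20 − 2×10→0
Total coins = 1 + 2 = 3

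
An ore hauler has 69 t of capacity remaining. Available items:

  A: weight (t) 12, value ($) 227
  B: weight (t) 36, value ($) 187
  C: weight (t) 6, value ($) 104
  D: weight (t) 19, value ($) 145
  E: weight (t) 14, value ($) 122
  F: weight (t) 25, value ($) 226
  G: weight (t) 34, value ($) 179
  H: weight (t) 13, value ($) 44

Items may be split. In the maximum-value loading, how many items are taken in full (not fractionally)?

4

Order: A (227/12=18.92) > C (104/6=17.33) > F (226/25=9.04) > E (122/14=8.71) > D (145/19=7.63) > G (179/34=5.26) > B (187/36=5.19) > H (44/13=3.38)
Fill: take A (12 @ 227) → take C (6 @ 104) → take F (25 @ 226) → take E (14 @ 122) → take 12/19 of D → 91.58; 69/69 used.
4 item(s) taken whole; one partial (take 12/19 of D).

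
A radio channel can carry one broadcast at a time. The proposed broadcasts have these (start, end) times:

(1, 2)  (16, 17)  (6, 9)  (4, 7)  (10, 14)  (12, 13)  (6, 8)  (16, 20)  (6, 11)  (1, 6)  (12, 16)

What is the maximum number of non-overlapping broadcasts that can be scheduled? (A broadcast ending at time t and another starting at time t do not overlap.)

4

Sorted by end: (1,2)  (1,6)  (4,7)  (6,8)  (6,9)  (6,11)  (12,13)  (10,14)  (12,16)  (16,17)  (16,20)
take (1,2); skip (1,6); take (4,7); skip (6,8); skip (6,11); take (12,13); skip (12,16); take (16,17); skip (16,20).
Selected 4 broadcasts.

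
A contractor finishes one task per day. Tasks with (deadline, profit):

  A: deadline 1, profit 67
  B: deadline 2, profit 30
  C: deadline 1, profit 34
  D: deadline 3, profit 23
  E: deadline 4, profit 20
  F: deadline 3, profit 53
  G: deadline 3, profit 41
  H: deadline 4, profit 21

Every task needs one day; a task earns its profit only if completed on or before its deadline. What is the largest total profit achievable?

Profit order: A=67 F=53 G=41 C=34 B=30 D=23 H=21 E=20
Assign: A→slot 1, F→slot 3, G→slot 2, C skipped, B skipped, D skipped, H→slot 4, E skipped.
Slots: [1:A] [2:G] [3:F] [4:H]
Profit = 67 + 41 + 53 + 21 = 182

182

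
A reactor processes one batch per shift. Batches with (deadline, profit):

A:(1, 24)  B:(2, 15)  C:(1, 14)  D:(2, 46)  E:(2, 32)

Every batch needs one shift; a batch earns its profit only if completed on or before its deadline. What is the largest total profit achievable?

78

Profit order: D=46 E=32 A=24 B=15 C=14
Assign: D→slot 2, E→slot 1, A skipped, B skipped, C skipped.
Slots: [1:E] [2:D]
Profit = 32 + 46 = 78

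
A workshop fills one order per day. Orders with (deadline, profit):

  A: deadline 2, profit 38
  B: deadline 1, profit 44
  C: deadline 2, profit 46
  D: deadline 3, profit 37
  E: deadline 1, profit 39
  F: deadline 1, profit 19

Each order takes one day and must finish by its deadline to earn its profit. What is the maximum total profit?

Sort by profit descending; place each in the latest free slot ≤ its deadline.
By profit: C(d2,46), B(d1,44), E(d1,39), A(d2,38), D(d3,37), F(d1,19)
C→slot 2; B→slot 1; E skipped; A skipped; D→slot 3; F skipped.
Profit = 44 + 46 + 37 = 127

127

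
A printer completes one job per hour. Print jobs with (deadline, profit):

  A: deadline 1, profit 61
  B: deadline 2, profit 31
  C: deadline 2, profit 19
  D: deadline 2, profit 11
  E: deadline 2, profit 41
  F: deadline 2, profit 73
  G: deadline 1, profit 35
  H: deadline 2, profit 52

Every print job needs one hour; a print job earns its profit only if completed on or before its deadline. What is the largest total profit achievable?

By profit: F(d2,73), A(d1,61), H(d2,52), E(d2,41), G(d1,35), B(d2,31), C(d2,19), D(d2,11)
F→slot 2; A→slot 1; H skipped; E skipped; G skipped; B skipped; C skipped; D skipped.
Profit = 61 + 73 = 134

134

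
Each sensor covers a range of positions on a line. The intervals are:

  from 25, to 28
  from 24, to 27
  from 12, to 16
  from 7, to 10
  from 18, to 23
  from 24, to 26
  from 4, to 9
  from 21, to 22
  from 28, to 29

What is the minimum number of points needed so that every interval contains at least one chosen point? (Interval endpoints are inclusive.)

5

Process intervals by earliest right end; each time one isn't hit yet, stab at its right endpoint.
By right end: [4,9]  [7,10]  [12,16]  [21,22]  [18,23]  [24,26]  [24,27]  [25,28]  [28,29]
[4,9] uncovered → point at 9; [12,16] uncovered → point at 16; [21,22] uncovered → point at 22; [24,26] uncovered → point at 26; [28,29] uncovered → point at 29.
Points: 9, 16, 22, 26, 29 (5 total).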